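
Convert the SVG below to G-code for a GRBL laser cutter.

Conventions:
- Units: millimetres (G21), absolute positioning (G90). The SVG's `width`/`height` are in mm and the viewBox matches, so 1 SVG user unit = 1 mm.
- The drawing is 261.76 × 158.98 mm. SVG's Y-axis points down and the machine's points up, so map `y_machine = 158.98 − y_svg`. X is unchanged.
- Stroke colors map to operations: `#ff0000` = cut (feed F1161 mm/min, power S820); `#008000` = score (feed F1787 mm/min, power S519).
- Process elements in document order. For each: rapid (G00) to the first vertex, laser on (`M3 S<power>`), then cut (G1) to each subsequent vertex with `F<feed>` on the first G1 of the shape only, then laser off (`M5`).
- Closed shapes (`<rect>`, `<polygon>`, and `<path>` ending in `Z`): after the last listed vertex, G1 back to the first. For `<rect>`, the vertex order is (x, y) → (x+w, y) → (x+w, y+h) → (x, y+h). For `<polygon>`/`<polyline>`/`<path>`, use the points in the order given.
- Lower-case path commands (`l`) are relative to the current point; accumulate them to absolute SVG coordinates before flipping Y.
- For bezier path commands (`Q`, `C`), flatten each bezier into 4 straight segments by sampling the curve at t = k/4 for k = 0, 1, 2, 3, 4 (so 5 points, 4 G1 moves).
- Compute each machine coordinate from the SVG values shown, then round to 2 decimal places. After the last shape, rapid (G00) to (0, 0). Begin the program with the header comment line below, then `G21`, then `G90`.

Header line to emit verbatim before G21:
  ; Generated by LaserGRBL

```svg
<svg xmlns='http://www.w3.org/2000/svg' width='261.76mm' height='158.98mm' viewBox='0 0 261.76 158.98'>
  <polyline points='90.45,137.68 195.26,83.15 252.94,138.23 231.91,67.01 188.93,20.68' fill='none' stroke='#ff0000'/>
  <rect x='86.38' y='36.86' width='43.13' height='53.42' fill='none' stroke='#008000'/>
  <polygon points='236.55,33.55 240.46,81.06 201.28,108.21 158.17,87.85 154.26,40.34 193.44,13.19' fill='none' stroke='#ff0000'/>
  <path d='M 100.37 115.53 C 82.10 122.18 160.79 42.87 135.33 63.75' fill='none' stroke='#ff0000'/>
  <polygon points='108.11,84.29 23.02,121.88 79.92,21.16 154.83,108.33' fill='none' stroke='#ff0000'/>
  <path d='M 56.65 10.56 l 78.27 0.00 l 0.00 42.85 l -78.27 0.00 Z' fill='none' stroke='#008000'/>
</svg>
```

; Generated by LaserGRBL
G21
G90
G00 X90.45 Y21.30
M3 S820
G1 X195.26 Y75.83 F1161
G1 X252.94 Y20.75
G1 X231.91 Y91.97
G1 X188.93 Y138.30
M5
G00 X86.38 Y122.12
M3 S519
G1 X129.51 Y122.12 F1787
G1 X129.51 Y68.70
G1 X86.38 Y68.70
G1 X86.38 Y122.12
M5
G00 X236.55 Y125.43
M3 S820
G1 X240.46 Y77.92 F1161
G1 X201.28 Y50.77
G1 X158.17 Y71.13
G1 X154.26 Y118.64
G1 X193.44 Y145.79
G1 X236.55 Y125.43
M5
G00 X100.37 Y43.45
M3 S820
G1 X101.71 Y51.67 F1161
G1 X120.55 Y74.68
G1 X138.04 Y95.01
G1 X135.33 Y95.23
M5
G00 X108.11 Y74.69
M3 S820
G1 X23.02 Y37.10 F1161
G1 X79.92 Y137.82
G1 X154.83 Y50.65
G1 X108.11 Y74.69
M5
G00 X56.65 Y148.42
M3 S519
G1 X134.92 Y148.42 F1787
G1 X134.92 Y105.57
G1 X56.65 Y105.57
G1 X56.65 Y148.42
M5
G00 X0.00 Y0.00

viewBox `0 0 261.76 158.98` with mm width/height → 1 unit = 1 mm. Flip: y_m = 158.98 − y_svg.

**Shape 1** — `<polyline>` open polyline, stroke `#ff0000` → cut (S820, F1161). Machine vertices: (90.45,21.30) → (195.26,75.83) → (252.94,20.75) → (231.91,91.97) → (188.93,138.30). Open path.

**Shape 2** — `<rect>` rectangle, stroke `#008000` → score (S519, F1787). Machine vertices: (86.38,122.12) → (129.51,122.12) → (129.51,68.70) → (86.38,68.70) → (86.38,122.12). Closed: final G1 returns to the first vertex.

**Shape 3** — `<polygon>` regular polygon, stroke `#ff0000` → cut (S820, F1161). Machine vertices: (236.55,125.43) → (240.46,77.92) → (201.28,50.77) → (158.17,71.13) → (154.26,118.64) → (193.44,145.79) → (236.55,125.43). Closed: final G1 returns to the first vertex.

**Shape 4** — `<path>` cubic bezier, stroke `#ff0000` → cut (S820, F1161). Control points (SVG): P0=(100.37,115.53), P1=(82.10,122.18), P2=(160.79,42.87), P3=(135.33,63.75); sampled at t=k/4. Machine vertices: (100.37,43.45) → (101.71,51.67) → (120.55,74.68) → (138.04,95.01) → (135.33,95.23). Open path.

**Shape 5** — `<polygon>` closed polygon, stroke `#ff0000` → cut (S820, F1161). Machine vertices: (108.11,74.69) → (23.02,37.10) → (79.92,137.82) → (154.83,50.65) → (108.11,74.69). Closed: final G1 returns to the first vertex.

**Shape 6** — `<path>` rectangle, stroke `#008000` → score (S519, F1787). Machine vertices: (56.65,148.42) → (134.92,148.42) → (134.92,105.57) → (56.65,105.57) → (56.65,148.42). Closed: final G1 returns to the first vertex.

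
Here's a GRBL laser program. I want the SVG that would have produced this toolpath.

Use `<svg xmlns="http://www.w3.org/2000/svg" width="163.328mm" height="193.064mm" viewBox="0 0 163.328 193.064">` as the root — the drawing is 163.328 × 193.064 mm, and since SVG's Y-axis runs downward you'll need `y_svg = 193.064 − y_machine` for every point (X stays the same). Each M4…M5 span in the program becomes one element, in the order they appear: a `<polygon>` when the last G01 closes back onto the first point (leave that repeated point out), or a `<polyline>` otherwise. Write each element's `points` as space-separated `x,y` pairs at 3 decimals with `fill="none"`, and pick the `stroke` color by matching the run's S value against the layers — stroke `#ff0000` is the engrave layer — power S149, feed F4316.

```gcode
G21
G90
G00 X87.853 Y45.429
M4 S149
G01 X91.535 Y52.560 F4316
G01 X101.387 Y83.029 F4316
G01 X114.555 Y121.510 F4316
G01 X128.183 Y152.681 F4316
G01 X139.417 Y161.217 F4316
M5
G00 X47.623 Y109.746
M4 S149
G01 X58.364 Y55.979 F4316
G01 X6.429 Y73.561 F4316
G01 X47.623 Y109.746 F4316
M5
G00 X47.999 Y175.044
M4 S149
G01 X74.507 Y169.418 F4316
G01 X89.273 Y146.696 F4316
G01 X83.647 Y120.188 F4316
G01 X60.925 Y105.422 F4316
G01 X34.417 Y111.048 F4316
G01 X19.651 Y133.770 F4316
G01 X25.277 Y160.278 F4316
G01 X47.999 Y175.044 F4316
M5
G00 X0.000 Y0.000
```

Machine Y-up, SVG Y-down with viewBox height 193.064, so y_svg = 193.064 − y_machine; X carries over. Every run uses S149, so all elements get stroke `#ff0000` (engrave).

Run 1: The run is open, so emit a `<polyline>` with points (Y-flipped): 87.853,147.635 91.535,140.504 101.387,110.035 114.555,71.554 128.183,40.383 139.417,31.847.

Run 2: The run returns to its start, so emit a `<polygon>` with points (Y-flipped): 47.623,83.318 58.364,137.085 6.429,119.503.

Run 3: The run returns to its start, so emit a `<polygon>` with points (Y-flipped): 47.999,18.020 74.507,23.646 89.273,46.368 83.647,72.876 60.925,87.642 34.417,82.016 19.651,59.294 25.277,32.786.

<svg xmlns="http://www.w3.org/2000/svg" width="163.328mm" height="193.064mm" viewBox="0 0 163.328 193.064">
  <polyline points="87.853,147.635 91.535,140.504 101.387,110.035 114.555,71.554 128.183,40.383 139.417,31.847" fill="none" stroke="#ff0000"/>
  <polygon points="47.623,83.318 58.364,137.085 6.429,119.503" fill="none" stroke="#ff0000"/>
  <polygon points="47.999,18.020 74.507,23.646 89.273,46.368 83.647,72.876 60.925,87.642 34.417,82.016 19.651,59.294 25.277,32.786" fill="none" stroke="#ff0000"/>
</svg>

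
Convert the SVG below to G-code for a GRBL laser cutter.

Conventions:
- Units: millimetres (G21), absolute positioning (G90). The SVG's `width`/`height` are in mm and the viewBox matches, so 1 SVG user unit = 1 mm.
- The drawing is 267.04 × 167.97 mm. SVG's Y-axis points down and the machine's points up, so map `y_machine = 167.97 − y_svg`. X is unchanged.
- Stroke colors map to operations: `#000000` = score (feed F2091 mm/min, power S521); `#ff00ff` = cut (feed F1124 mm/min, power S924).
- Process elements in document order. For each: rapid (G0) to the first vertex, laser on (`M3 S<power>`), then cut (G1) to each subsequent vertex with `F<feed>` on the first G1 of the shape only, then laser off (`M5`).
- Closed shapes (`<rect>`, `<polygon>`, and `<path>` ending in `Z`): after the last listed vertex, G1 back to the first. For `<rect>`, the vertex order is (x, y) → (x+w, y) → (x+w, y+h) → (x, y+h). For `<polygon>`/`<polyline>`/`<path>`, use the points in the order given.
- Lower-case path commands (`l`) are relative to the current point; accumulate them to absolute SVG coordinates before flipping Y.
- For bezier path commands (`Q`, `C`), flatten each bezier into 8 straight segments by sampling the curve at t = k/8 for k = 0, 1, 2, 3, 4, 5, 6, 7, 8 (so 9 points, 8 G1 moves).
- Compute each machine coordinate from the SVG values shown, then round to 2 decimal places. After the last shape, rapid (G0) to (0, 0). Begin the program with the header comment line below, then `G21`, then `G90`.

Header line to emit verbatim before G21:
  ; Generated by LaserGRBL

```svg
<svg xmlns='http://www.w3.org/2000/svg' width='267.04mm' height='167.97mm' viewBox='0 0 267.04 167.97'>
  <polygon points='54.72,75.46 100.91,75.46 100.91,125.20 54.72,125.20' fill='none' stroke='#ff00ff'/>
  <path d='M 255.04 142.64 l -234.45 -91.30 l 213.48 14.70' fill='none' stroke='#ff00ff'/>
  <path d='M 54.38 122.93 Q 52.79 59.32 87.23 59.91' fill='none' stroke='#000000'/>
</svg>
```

; Generated by LaserGRBL
G21
G90
G0 X54.72 Y92.51
M3 S924
G1 X100.91 Y92.51 F1124
G1 X100.91 Y42.77
G1 X54.72 Y42.77
G1 X54.72 Y92.51
M5
G0 X255.04 Y25.33
M3 S924
G1 X20.59 Y116.63 F1124
G1 X234.07 Y101.93
M5
G0 X54.38 Y45.04
M3 S521
G1 X54.55 Y59.94 F2091
G1 X55.84 Y72.83
G1 X58.25 Y83.72
G1 X61.80 Y92.60
G1 X66.47 Y99.47
G1 X72.26 Y104.34
G1 X79.18 Y107.20
G1 X87.23 Y108.06
M5
G0 X0.00 Y0.00

viewBox `0 0 267.04 167.97` with mm width/height → 1 unit = 1 mm. Flip: y_m = 167.97 − y_svg.

**Shape 1** — `<polygon>` rectangle, stroke `#ff00ff` → cut (S924, F1124). Machine vertices: (54.72,92.51) → (100.91,92.51) → (100.91,42.77) → (54.72,42.77) → (54.72,92.51). Closed: final G1 returns to the first vertex.

**Shape 2** — `<path>` open polyline, stroke `#ff00ff` → cut (S924, F1124). Machine vertices: (255.04,25.33) → (20.59,116.63) → (234.07,101.93). Open path.

**Shape 3** — `<path>` quadratic bezier, stroke `#000000` → score (S521, F2091). Control points (SVG): P0=(54.38,122.93), P1=(52.79,59.32), P2=(87.23,59.91); sampled at t=k/8. Machine vertices: (54.38,45.04) → (54.55,59.94) → (55.84,72.83) → (58.25,83.72) → (61.80,92.60) → (66.47,99.47) → (72.26,104.34) → (79.18,107.20) → (87.23,108.06). Open path.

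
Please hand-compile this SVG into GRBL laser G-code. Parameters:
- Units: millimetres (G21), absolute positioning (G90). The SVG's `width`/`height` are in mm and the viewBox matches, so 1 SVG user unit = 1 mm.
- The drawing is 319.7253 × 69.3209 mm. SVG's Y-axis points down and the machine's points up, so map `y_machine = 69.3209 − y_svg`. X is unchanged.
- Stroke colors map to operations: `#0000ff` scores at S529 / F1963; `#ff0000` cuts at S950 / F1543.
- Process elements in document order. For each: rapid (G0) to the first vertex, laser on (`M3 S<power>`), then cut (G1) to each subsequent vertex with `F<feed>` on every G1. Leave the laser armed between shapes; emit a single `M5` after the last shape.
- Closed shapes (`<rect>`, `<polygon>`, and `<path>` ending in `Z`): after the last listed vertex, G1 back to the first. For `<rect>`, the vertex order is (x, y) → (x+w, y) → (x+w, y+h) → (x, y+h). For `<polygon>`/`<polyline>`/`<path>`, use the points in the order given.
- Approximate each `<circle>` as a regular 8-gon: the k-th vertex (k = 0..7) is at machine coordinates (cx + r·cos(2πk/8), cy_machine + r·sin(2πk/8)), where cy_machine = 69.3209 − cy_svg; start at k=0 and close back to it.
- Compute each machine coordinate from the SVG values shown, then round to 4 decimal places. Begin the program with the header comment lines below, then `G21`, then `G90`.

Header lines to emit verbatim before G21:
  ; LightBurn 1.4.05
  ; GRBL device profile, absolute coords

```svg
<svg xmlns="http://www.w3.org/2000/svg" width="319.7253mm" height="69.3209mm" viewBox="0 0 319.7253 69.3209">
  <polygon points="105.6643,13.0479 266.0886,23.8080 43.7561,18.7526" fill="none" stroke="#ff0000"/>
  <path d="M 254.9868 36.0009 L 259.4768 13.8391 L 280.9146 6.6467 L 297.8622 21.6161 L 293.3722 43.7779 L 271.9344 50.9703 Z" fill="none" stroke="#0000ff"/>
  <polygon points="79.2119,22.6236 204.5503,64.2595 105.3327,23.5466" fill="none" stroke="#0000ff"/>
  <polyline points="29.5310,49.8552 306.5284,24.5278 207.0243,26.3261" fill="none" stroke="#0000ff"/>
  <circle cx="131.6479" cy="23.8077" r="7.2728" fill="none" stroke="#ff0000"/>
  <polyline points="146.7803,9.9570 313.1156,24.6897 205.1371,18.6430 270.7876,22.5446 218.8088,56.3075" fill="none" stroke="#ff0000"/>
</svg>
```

viewBox `0 0 319.7253 69.3209` with mm width/height → 1 unit = 1 mm. Flip: y_m = 69.3209 − y_svg.

**Shape 1** — `<polygon>` closed polygon, stroke `#ff0000` → cut (S950, F1543). Machine vertices: (105.6643,56.2730) → (266.0886,45.5129) → (43.7561,50.5683) → (105.6643,56.2730). Closed: final G1 returns to the first vertex.

**Shape 2** — `<path>` regular polygon, stroke `#0000ff` → score (S529, F1963). Machine vertices: (254.9868,33.3200) → (259.4768,55.4818) → (280.9146,62.6742) → (297.8622,47.7048) → (293.3722,25.5430) → (271.9344,18.3506) → (254.9868,33.3200). Closed: final G1 returns to the first vertex.

**Shape 3** — `<polygon>` closed polygon, stroke `#0000ff` → score (S529, F1963). Machine vertices: (79.2119,46.6973) → (204.5503,5.0614) → (105.3327,45.7743) → (79.2119,46.6973). Closed: final G1 returns to the first vertex.

**Shape 4** — `<polyline>` open polyline, stroke `#0000ff` → score (S529, F1963). Machine vertices: (29.5310,19.4657) → (306.5284,44.7931) → (207.0243,42.9948). Open path.

**Shape 5** — `<circle>` circle, stroke `#ff0000` → cut (S950, F1543). Machine vertices: (138.9207,45.5132) → (136.7905,50.6558) → (131.6479,52.7860) → (126.5053,50.6558) → (124.3751,45.5132) → (126.5053,40.3706) → (131.6479,38.2404) → (136.7905,40.3706) → (138.9207,45.5132). Closed: final G1 returns to the first vertex.

**Shape 6** — `<polyline>` open polyline, stroke `#ff0000` → cut (S950, F1543). Machine vertices: (146.7803,59.3639) → (313.1156,44.6312) → (205.1371,50.6779) → (270.7876,46.7763) → (218.8088,13.0134). Open path.

; LightBurn 1.4.05
; GRBL device profile, absolute coords
G21
G90
G0 X105.6643 Y56.2730
M3 S950
G1 X266.0886 Y45.5129 F1543
G1 X43.7561 Y50.5683 F1543
G1 X105.6643 Y56.2730 F1543
G0 X254.9868 Y33.3200
M3 S529
G1 X259.4768 Y55.4818 F1963
G1 X280.9146 Y62.6742 F1963
G1 X297.8622 Y47.7048 F1963
G1 X293.3722 Y25.5430 F1963
G1 X271.9344 Y18.3506 F1963
G1 X254.9868 Y33.3200 F1963
G0 X79.2119 Y46.6973
M3 S529
G1 X204.5503 Y5.0614 F1963
G1 X105.3327 Y45.7743 F1963
G1 X79.2119 Y46.6973 F1963
G0 X29.5310 Y19.4657
M3 S529
G1 X306.5284 Y44.7931 F1963
G1 X207.0243 Y42.9948 F1963
G0 X138.9207 Y45.5132
M3 S950
G1 X136.7905 Y50.6558 F1543
G1 X131.6479 Y52.7860 F1543
G1 X126.5053 Y50.6558 F1543
G1 X124.3751 Y45.5132 F1543
G1 X126.5053 Y40.3706 F1543
G1 X131.6479 Y38.2404 F1543
G1 X136.7905 Y40.3706 F1543
G1 X138.9207 Y45.5132 F1543
G0 X146.7803 Y59.3639
M3 S950
G1 X313.1156 Y44.6312 F1543
G1 X205.1371 Y50.6779 F1543
G1 X270.7876 Y46.7763 F1543
G1 X218.8088 Y13.0134 F1543
M5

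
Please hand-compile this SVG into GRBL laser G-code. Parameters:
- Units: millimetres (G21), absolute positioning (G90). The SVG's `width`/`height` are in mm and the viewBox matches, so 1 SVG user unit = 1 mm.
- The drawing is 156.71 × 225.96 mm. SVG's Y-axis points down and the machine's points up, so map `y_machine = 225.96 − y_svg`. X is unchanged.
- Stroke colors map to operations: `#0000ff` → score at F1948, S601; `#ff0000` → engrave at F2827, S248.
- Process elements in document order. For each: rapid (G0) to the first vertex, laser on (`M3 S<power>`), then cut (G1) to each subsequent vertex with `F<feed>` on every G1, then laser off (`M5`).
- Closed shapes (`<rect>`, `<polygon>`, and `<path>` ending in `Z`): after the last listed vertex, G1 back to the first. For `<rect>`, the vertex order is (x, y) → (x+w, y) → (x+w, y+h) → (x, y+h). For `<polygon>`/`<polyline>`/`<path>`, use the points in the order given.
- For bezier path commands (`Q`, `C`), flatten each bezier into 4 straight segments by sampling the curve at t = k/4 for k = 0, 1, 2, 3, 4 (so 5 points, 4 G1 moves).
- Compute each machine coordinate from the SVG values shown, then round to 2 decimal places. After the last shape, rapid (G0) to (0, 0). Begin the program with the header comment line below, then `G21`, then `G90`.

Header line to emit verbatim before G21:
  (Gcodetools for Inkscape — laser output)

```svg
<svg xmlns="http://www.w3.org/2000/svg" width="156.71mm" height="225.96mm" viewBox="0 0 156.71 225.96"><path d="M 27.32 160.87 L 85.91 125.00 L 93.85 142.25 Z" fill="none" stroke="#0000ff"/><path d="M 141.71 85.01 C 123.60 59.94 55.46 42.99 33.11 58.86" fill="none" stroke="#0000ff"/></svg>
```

(Gcodetools for Inkscape — laser output)
G21
G90
G0 X27.32 Y65.09
M3 S601
G1 X85.91 Y100.96 F1948
G1 X93.85 Y83.71 F1948
G1 X27.32 Y65.09 F1948
M5
G0 X141.71 Y140.95
M3 S601
G1 X120.24 Y157.84 F1948
G1 X89.00 Y169.38 F1948
G1 X56.96 Y173.23 F1948
G1 X33.11 Y167.10 F1948
M5
G0 X0.00 Y0.00

1 u = 1 mm; y_m = 225.96 − y.

[1] `<path>` closed polygon, #0000ff→score S601 F1948: (27.32,65.09) → (85.91,100.96) → (93.85,83.71) → (27.32,65.09) (closed)

[2] `<path>` cubic bezier, #0000ff→score S601 F1948: (141.71,140.95) → (120.24,157.84) → (89.00,169.38) → (56.96,173.23) → (33.11,167.10)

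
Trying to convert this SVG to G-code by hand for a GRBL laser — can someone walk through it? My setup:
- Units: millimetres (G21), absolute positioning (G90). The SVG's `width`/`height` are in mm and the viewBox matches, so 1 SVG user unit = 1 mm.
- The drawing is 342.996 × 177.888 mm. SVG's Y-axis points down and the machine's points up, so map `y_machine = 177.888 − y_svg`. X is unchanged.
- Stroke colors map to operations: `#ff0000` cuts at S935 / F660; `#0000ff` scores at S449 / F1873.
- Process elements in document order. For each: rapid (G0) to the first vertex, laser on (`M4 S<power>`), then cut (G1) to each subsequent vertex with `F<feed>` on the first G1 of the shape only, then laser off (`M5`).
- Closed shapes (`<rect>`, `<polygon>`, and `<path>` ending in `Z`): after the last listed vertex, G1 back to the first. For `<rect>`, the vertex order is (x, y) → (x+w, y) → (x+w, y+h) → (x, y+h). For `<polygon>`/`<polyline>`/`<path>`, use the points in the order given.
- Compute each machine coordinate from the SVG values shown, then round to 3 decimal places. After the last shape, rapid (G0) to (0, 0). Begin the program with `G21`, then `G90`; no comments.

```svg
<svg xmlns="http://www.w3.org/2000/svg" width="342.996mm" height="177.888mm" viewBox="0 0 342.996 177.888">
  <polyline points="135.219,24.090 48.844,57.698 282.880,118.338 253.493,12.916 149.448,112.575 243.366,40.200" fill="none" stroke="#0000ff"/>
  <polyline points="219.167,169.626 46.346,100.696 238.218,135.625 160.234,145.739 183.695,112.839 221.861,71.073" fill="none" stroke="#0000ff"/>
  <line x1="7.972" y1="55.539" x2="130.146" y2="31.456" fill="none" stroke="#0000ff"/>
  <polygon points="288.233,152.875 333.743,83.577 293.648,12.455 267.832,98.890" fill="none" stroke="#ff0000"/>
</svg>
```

G21
G90
G0 X135.219 Y153.798
M4 S449
G1 X48.844 Y120.190 F1873
G1 X282.880 Y59.550
G1 X253.493 Y164.972
G1 X149.448 Y65.313
G1 X243.366 Y137.688
M5
G0 X219.167 Y8.262
M4 S449
G1 X46.346 Y77.192 F1873
G1 X238.218 Y42.263
G1 X160.234 Y32.149
G1 X183.695 Y65.049
G1 X221.861 Y106.815
M5
G0 X7.972 Y122.349
M4 S449
G1 X130.146 Y146.432 F1873
M5
G0 X288.233 Y25.013
M4 S935
G1 X333.743 Y94.311 F660
G1 X293.648 Y165.433
G1 X267.832 Y78.998
G1 X288.233 Y25.013
M5
G0 X0.000 Y0.000

Since the viewBox matches the mm dimensions, user units are millimetres directly. The only transform is the Y-flip y_m = 177.888 − y_svg.

Shape 1 is a open polyline drawn with `<polyline>`. Its stroke #0000ff means score at S449, F1873. After flipping Y the toolpath is (135.219,153.798) → (48.844,120.190) → (282.880,59.550) → (253.493,164.972) → (149.448,65.313) → (243.366,137.688).

Shape 2 is a open polyline drawn with `<polyline>`. Its stroke #0000ff means score at S449, F1873. After flipping Y the toolpath is (219.167,8.262) → (46.346,77.192) → (238.218,42.263) → (160.234,32.149) → (183.695,65.049) → (221.861,106.815).

Shape 3 is a line segment drawn with `<line>`. Its stroke #0000ff means score at S449, F1873. After flipping Y the toolpath is (7.972,122.349) → (130.146,146.432).

Shape 4 is a closed polygon drawn with `<polygon>`. Its stroke #ff0000 means cut at S935, F660. After flipping Y the toolpath is (288.233,25.013) → (333.743,94.311) → (293.648,165.433) → (267.832,78.998) → (288.233,25.013), returning to the start.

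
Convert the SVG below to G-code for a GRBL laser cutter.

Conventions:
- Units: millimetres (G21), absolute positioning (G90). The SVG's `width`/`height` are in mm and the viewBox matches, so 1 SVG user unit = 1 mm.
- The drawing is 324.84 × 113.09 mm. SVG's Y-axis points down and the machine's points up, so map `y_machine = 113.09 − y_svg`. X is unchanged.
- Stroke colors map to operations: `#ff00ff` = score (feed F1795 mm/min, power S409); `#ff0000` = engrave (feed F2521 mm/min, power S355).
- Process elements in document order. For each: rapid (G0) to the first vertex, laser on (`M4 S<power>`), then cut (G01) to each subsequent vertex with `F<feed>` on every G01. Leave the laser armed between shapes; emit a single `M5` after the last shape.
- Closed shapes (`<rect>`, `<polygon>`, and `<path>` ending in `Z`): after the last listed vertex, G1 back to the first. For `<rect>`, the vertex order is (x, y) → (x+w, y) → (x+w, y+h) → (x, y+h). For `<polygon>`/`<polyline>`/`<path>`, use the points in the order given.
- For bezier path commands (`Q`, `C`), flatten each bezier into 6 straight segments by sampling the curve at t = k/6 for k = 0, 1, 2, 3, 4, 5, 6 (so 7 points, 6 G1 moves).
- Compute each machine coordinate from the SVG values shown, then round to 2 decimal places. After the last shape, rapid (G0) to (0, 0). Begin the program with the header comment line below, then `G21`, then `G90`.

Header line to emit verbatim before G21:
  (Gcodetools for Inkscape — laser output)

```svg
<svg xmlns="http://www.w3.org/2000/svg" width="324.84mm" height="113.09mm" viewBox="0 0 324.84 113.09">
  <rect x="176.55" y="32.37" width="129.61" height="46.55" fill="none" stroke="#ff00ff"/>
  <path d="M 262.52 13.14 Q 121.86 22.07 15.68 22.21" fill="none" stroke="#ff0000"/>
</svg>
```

viewBox `0 0 324.84 113.09` with mm width/height → 1 unit = 1 mm. Flip: y_m = 113.09 − y_svg.

**Shape 1** — `<rect>` rectangle, stroke `#ff00ff` → score (S409, F1795). Machine vertices: (176.55,80.72) → (306.16,80.72) → (306.16,34.17) → (176.55,34.17) → (176.55,80.72). Closed: final G1 returns to the first vertex.

**Shape 2** — `<path>` quadratic bezier, stroke `#ff0000` → engrave (S355, F2521). Control points (SVG): P0=(262.52,13.14), P1=(121.86,22.07), P2=(15.68,22.21); sampled at t=k/6. Machine vertices: (262.52,99.95) → (216.59,97.22) → (172.58,94.97) → (130.48,93.22) → (90.30,91.95) → (52.03,91.17) → (15.68,90.88). Open path.

(Gcodetools for Inkscape — laser output)
G21
G90
G0 X176.55 Y80.72
M4 S409
G01 X306.16 Y80.72 F1795
G01 X306.16 Y34.17 F1795
G01 X176.55 Y34.17 F1795
G01 X176.55 Y80.72 F1795
G0 X262.52 Y99.95
M4 S355
G01 X216.59 Y97.22 F2521
G01 X172.58 Y94.97 F2521
G01 X130.48 Y93.22 F2521
G01 X90.30 Y91.95 F2521
G01 X52.03 Y91.17 F2521
G01 X15.68 Y90.88 F2521
M5
G0 X0.00 Y0.00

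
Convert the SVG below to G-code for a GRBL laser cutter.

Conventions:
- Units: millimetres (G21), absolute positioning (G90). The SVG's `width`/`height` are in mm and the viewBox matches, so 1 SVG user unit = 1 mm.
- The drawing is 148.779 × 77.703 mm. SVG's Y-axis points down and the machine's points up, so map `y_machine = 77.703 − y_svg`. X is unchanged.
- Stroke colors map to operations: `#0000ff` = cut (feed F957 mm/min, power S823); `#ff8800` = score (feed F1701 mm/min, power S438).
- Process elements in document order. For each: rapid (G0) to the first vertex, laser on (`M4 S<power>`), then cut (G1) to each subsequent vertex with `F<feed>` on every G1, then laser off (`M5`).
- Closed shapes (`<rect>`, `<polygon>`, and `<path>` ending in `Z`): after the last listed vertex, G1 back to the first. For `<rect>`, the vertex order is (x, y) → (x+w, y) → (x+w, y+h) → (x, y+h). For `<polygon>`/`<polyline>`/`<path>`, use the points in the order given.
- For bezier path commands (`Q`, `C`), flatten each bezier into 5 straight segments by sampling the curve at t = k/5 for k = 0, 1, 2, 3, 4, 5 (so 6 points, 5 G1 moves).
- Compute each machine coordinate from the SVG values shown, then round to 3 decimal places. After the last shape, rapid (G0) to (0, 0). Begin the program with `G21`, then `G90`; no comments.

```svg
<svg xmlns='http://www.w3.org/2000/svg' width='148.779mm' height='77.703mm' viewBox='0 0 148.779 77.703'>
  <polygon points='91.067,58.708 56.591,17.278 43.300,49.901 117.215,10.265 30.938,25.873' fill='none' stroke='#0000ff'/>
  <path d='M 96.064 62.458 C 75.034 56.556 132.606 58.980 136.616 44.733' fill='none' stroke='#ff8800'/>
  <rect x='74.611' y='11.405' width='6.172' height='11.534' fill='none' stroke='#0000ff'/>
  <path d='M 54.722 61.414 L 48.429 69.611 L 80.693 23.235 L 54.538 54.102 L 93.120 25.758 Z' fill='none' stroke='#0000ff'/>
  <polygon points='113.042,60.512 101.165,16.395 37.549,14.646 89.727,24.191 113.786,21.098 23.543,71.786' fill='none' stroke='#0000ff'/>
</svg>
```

G21
G90
G0 X91.067 Y18.995
M4 S823
G1 X56.591 Y60.425 F957
G1 X43.300 Y27.802 F957
G1 X117.215 Y67.438 F957
G1 X30.938 Y51.830 F957
G1 X91.067 Y18.995 F957
M5
G0 X96.064 Y15.245
M4 S438
G1 X91.821 Y17.987 F1701
G1 X100.098 Y19.931 F1701
G1 X114.553 Y22.276 F1701
G1 X128.840 Y26.222 F1701
G1 X136.616 Y32.970 F1701
M5
G0 X74.611 Y66.298
M4 S823
G1 X80.783 Y66.298 F957
G1 X80.783 Y54.764 F957
G1 X74.611 Y54.764 F957
G1 X74.611 Y66.298 F957
M5
G0 X54.722 Y16.289
M4 S823
G1 X48.429 Y8.092 F957
G1 X80.693 Y54.468 F957
G1 X54.538 Y23.601 F957
G1 X93.120 Y51.945 F957
G1 X54.722 Y16.289 F957
M5
G0 X113.042 Y17.191
M4 S823
G1 X101.165 Y61.308 F957
G1 X37.549 Y63.057 F957
G1 X89.727 Y53.512 F957
G1 X113.786 Y56.605 F957
G1 X23.543 Y5.917 F957
G1 X113.042 Y17.191 F957
M5
G0 X0.000 Y0.000

1 u = 1 mm; y_m = 77.703 − y.

[1] `<polygon>` closed polygon, #0000ff→cut S823 F957: (91.067,18.995) → (56.591,60.425) → (43.300,27.802) → (117.215,67.438) → (30.938,51.830) → (91.067,18.995) (closed)

[2] `<path>` cubic bezier, #ff8800→score S438 F1701: (96.064,15.245) → (91.821,17.987) → (100.098,19.931) → (114.553,22.276) → (128.840,26.222) → (136.616,32.970)

[3] `<rect>` rectangle, #0000ff→cut S823 F957: (74.611,66.298) → (80.783,66.298) → (80.783,54.764) → (74.611,54.764) → (74.611,66.298) (closed)

[4] `<path>` closed polygon, #0000ff→cut S823 F957: (54.722,16.289) → (48.429,8.092) → (80.693,54.468) → (54.538,23.601) → (93.120,51.945) → (54.722,16.289) (closed)

[5] `<polygon>` closed polygon, #0000ff→cut S823 F957: (113.042,17.191) → (101.165,61.308) → (37.549,63.057) → (89.727,53.512) → (113.786,56.605) → (23.543,5.917) → (113.042,17.191) (closed)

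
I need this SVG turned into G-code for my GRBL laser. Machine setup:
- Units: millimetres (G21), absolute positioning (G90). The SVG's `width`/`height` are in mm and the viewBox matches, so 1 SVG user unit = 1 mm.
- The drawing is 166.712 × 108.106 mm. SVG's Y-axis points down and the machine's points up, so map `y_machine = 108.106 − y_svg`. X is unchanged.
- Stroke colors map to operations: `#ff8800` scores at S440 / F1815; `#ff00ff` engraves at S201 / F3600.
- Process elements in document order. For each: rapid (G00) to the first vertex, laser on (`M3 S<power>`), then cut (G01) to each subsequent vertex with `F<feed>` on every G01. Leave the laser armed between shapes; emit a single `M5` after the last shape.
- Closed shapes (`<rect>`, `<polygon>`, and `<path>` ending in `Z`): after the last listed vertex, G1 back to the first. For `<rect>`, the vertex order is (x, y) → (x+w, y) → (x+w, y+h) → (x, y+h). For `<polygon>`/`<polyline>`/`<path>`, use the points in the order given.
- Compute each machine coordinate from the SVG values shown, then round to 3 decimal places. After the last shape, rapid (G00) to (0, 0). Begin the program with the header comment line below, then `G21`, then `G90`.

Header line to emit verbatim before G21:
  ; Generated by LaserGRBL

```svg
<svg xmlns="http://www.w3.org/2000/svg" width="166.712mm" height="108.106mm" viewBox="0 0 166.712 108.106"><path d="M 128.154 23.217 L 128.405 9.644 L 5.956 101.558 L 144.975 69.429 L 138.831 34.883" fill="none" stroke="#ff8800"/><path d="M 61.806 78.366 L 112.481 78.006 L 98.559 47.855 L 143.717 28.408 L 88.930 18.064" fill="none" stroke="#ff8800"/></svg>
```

viewBox `0 0 166.712 108.106` with mm width/height → 1 unit = 1 mm. Flip: y_m = 108.106 − y_svg.

**Shape 1** — `<path>` open polyline, stroke `#ff8800` → score (S440, F1815). Machine vertices: (128.154,84.889) → (128.405,98.462) → (5.956,6.548) → (144.975,38.677) → (138.831,73.223). Open path.

**Shape 2** — `<path>` open polyline, stroke `#ff8800` → score (S440, F1815). Machine vertices: (61.806,29.740) → (112.481,30.100) → (98.559,60.251) → (143.717,79.698) → (88.930,90.042). Open path.

; Generated by LaserGRBL
G21
G90
G00 X128.154 Y84.889
M3 S440
G01 X128.405 Y98.462 F1815
G01 X5.956 Y6.548 F1815
G01 X144.975 Y38.677 F1815
G01 X138.831 Y73.223 F1815
G00 X61.806 Y29.740
M3 S440
G01 X112.481 Y30.100 F1815
G01 X98.559 Y60.251 F1815
G01 X143.717 Y79.698 F1815
G01 X88.930 Y90.042 F1815
M5
G00 X0.000 Y0.000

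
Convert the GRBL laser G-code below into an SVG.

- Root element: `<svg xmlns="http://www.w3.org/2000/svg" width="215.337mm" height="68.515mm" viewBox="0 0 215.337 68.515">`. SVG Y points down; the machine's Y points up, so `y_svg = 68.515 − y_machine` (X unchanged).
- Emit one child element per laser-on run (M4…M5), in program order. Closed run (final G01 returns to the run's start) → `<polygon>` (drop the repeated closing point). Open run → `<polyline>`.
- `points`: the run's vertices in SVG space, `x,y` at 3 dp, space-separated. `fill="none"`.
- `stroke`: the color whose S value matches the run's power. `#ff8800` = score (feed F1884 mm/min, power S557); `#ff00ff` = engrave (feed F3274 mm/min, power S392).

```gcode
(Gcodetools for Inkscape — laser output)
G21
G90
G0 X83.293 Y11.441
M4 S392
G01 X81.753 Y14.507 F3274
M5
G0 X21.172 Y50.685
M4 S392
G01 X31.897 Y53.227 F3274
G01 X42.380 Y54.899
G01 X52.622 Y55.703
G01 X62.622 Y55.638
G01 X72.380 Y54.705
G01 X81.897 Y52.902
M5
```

<svg xmlns="http://www.w3.org/2000/svg" width="215.337mm" height="68.515mm" viewBox="0 0 215.337 68.515">
  <polyline points="83.293,57.074 81.753,54.008" fill="none" stroke="#ff00ff"/>
  <polyline points="21.172,17.830 31.897,15.288 42.380,13.616 52.622,12.812 62.622,12.877 72.380,13.810 81.897,15.613" fill="none" stroke="#ff00ff"/>
</svg>

Each laser-on run becomes one SVG element. Flip Y back into SVG space with y_svg = 68.515 − y_machine. Every run uses S392, so all elements get stroke `#ff00ff` (engrave).

Run 1: The run is open, so emit a `<polyline>` with points (Y-flipped): 83.293,57.074 81.753,54.008.

Run 2: The run is open, so emit a `<polyline>` with points (Y-flipped): 21.172,17.830 31.897,15.288 42.380,13.616 52.622,12.812 62.622,12.877 72.380,13.810 81.897,15.613.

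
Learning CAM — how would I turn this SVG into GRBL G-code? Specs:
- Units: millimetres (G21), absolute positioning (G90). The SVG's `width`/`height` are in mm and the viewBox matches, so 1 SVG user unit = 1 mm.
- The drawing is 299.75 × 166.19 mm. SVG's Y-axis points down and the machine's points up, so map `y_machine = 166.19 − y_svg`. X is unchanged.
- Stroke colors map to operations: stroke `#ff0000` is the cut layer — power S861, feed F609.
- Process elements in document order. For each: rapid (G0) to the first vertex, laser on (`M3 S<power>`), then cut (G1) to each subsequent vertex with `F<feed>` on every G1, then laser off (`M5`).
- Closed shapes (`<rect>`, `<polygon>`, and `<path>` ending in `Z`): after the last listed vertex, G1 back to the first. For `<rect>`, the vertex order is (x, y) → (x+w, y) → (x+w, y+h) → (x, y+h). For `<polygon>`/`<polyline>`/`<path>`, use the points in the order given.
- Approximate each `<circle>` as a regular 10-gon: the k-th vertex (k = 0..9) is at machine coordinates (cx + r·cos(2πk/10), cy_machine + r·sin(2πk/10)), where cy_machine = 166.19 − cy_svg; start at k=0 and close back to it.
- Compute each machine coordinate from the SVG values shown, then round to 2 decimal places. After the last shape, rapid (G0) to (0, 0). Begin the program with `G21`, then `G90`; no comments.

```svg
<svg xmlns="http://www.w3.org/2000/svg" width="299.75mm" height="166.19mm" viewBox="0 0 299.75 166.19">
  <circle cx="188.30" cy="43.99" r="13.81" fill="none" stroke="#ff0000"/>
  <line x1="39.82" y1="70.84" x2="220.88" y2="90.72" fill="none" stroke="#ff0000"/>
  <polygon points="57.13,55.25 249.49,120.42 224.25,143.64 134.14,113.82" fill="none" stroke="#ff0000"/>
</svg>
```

G21
G90
G0 X202.11 Y122.20
M3 S861
G1 X199.47 Y130.32 F609
G1 X192.57 Y135.33 F609
G1 X184.03 Y135.33 F609
G1 X177.13 Y130.32 F609
G1 X174.49 Y122.20 F609
G1 X177.13 Y114.08 F609
G1 X184.03 Y109.07 F609
G1 X192.57 Y109.07 F609
G1 X199.47 Y114.08 F609
G1 X202.11 Y122.20 F609
M5
G0 X39.82 Y95.35
M3 S861
G1 X220.88 Y75.47 F609
M5
G0 X57.13 Y110.94
M3 S861
G1 X249.49 Y45.77 F609
G1 X224.25 Y22.55 F609
G1 X134.14 Y52.37 F609
G1 X57.13 Y110.94 F609
M5
G0 X0.00 Y0.00

viewBox `0 0 299.75 166.19` with mm width/height → 1 unit = 1 mm. Flip: y_m = 166.19 − y_svg.

**Shape 1** — `<circle>` circle, stroke `#ff0000` → cut (S861, F609). Machine vertices: (202.11,122.20) → (199.47,130.32) → (192.57,135.33) → (184.03,135.33) → (177.13,130.32) → (174.49,122.20) → (177.13,114.08) → (184.03,109.07) → (192.57,109.07) → (199.47,114.08) → (202.11,122.20). Closed: final G1 returns to the first vertex.

**Shape 2** — `<line>` line segment, stroke `#ff0000` → cut (S861, F609). Machine vertices: (39.82,95.35) → (220.88,75.47). Open path.

**Shape 3** — `<polygon>` closed polygon, stroke `#ff0000` → cut (S861, F609). Machine vertices: (57.13,110.94) → (249.49,45.77) → (224.25,22.55) → (134.14,52.37) → (57.13,110.94). Closed: final G1 returns to the first vertex.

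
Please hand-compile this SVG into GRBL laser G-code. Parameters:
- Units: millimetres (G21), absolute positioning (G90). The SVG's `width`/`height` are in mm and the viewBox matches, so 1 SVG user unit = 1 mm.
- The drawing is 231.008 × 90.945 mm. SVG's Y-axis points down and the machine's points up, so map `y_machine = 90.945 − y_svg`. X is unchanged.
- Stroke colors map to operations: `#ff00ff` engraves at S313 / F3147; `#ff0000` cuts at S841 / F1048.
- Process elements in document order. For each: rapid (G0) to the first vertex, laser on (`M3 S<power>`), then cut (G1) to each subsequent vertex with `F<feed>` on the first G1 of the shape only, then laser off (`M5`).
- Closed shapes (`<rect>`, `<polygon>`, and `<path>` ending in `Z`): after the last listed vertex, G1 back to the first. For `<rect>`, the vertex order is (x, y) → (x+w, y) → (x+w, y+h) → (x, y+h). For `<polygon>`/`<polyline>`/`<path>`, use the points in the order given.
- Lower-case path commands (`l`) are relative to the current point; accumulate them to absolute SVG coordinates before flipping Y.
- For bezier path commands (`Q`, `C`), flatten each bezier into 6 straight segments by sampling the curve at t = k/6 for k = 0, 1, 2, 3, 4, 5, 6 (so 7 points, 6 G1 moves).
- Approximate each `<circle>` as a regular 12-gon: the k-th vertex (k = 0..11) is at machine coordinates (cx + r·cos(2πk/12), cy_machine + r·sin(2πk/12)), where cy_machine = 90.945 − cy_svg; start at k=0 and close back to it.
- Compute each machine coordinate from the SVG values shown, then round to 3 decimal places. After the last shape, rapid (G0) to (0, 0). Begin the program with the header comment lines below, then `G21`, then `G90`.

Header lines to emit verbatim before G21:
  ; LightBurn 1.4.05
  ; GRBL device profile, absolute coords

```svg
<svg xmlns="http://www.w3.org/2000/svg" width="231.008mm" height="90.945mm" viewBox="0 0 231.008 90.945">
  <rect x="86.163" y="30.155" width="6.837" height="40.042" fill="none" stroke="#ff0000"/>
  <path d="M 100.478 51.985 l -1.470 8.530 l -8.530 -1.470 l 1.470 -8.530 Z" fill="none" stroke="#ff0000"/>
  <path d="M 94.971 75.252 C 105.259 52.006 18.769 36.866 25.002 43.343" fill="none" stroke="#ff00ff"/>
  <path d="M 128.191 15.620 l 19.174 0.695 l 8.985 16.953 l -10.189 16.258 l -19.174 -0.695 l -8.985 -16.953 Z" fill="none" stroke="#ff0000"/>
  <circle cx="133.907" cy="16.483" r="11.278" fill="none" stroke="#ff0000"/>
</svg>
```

; LightBurn 1.4.05
; GRBL device profile, absolute coords
G21
G90
G0 X86.163 Y60.790
M3 S841
G1 X93.000 Y60.790 F1048
G1 X93.000 Y20.748
G1 X86.163 Y20.748
G1 X86.163 Y60.790
M5
G0 X100.478 Y38.960
M3 S841
G1 X99.008 Y30.430 F1048
G1 X90.478 Y31.900
G1 X91.948 Y40.430
G1 X100.478 Y38.960
M5
G0 X94.971 Y15.693
M3 S313
G1 X92.927 Y26.578 F3147
G1 X80.018 Y35.737
G1 X61.507 Y42.794
G1 X42.658 Y47.374
G1 X28.735 Y49.102
G1 X25.002 Y47.602
M5
G0 X128.191 Y75.325
M3 S841
G1 X147.365 Y74.630 F1048
G1 X156.350 Y57.677
G1 X146.161 Y41.419
G1 X126.987 Y42.114
G1 X118.002 Y59.067
G1 X128.191 Y75.325
M5
G0 X145.185 Y74.462
M3 S841
G1 X143.674 Y80.101 F1048
G1 X139.546 Y84.229
G1 X133.907 Y85.740
G1 X128.268 Y84.229
G1 X124.140 Y80.101
G1 X122.629 Y74.462
G1 X124.140 Y68.823
G1 X128.268 Y64.695
G1 X133.907 Y63.184
G1 X139.546 Y64.695
G1 X143.674 Y68.823
G1 X145.185 Y74.462
M5
G0 X0.000 Y0.000

Since the viewBox matches the mm dimensions, user units are millimetres directly. The only transform is the Y-flip y_m = 90.945 − y_svg.

Shape 1 is a rectangle drawn with `<rect>`. Its stroke #ff0000 means cut at S841, F1048. After flipping Y the toolpath is (86.163,60.790) → (93.000,60.790) → (93.000,20.748) → (86.163,20.748) → (86.163,60.790), returning to the start.

Shape 2 is a regular polygon drawn with `<path>`. Its stroke #ff0000 means cut at S841, F1048. After flipping Y the toolpath is (100.478,38.960) → (99.008,30.430) → (90.478,31.900) → (91.948,40.430) → (100.478,38.960), returning to the start.

Shape 3 is a cubic bezier drawn with `<path>`. Its stroke #ff00ff means engrave at S313, F3147. After flipping Y the toolpath is (94.971,15.693) → (92.927,26.578) → (80.018,35.737) → (61.507,42.794) → (42.658,47.374) → (28.735,49.102) → (25.002,47.602).

Shape 4 is a regular polygon drawn with `<path>`. Its stroke #ff0000 means cut at S841, F1048. After flipping Y the toolpath is (128.191,75.325) → (147.365,74.630) → (156.350,57.677) → (146.161,41.419) → (126.987,42.114) → (118.002,59.067) → (128.191,75.325), returning to the start.

Shape 5 is a circle drawn with `<circle>`. Its stroke #ff0000 means cut at S841, F1048. After flipping Y the toolpath is (145.185,74.462) → (143.674,80.101) → (139.546,84.229) → (133.907,85.740) → (128.268,84.229) → (124.140,80.101) → (122.629,74.462) → (124.140,68.823) → (128.268,64.695) → (133.907,63.184) → (139.546,64.695) → (143.674,68.823) → (145.185,74.462), returning to the start.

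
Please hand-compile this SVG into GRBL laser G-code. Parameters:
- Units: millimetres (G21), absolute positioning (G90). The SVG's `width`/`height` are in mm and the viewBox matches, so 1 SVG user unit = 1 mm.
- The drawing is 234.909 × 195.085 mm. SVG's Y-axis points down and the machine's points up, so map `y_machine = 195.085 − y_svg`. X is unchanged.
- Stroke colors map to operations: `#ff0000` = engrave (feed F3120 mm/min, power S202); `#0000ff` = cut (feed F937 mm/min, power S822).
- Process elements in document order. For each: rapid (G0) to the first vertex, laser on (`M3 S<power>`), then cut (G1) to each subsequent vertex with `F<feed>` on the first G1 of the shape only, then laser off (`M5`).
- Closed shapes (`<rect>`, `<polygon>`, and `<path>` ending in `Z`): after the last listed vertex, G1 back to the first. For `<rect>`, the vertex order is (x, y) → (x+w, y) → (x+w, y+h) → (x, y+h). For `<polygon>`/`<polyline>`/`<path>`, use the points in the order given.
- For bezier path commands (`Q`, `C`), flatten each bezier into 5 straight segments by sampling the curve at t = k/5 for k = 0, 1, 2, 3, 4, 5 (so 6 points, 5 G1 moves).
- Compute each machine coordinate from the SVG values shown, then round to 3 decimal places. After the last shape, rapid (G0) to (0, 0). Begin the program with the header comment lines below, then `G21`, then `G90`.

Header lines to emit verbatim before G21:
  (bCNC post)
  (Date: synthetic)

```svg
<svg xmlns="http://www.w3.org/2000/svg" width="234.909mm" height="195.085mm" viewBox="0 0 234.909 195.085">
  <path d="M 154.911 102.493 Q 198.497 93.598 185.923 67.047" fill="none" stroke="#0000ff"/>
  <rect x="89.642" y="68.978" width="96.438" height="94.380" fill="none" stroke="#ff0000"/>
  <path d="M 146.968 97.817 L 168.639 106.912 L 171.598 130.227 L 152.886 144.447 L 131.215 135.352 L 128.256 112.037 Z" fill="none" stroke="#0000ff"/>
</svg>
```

(bCNC post)
(Date: synthetic)
G21
G90
G0 X154.911 Y92.592
M3 S822
G1 X170.099 Y96.856 F937
G1 X180.794 Y102.533
G1 X186.997 Y109.622
G1 X188.706 Y118.124
G1 X185.923 Y128.038
M5
G0 X89.642 Y126.107
M3 S202
G1 X186.080 Y126.107 F3120
G1 X186.080 Y31.727
G1 X89.642 Y31.727
G1 X89.642 Y126.107
M5
G0 X146.968 Y97.268
M3 S822
G1 X168.639 Y88.173 F937
G1 X171.598 Y64.858
G1 X152.886 Y50.638
G1 X131.215 Y59.733
G1 X128.256 Y83.048
G1 X146.968 Y97.268
M5
G0 X0.000 Y0.000

1 u = 1 mm; y_m = 195.085 − y.

[1] `<path>` quadratic bezier, #0000ff→cut S822 F937: (154.911,92.592) → (170.099,96.856) → (180.794,102.533) → (186.997,109.622) → (188.706,118.124) → (185.923,128.038)

[2] `<rect>` rectangle, #ff0000→engrave S202 F3120: (89.642,126.107) → (186.080,126.107) → (186.080,31.727) → (89.642,31.727) → (89.642,126.107) (closed)

[3] `<path>` regular polygon, #0000ff→cut S822 F937: (146.968,97.268) → (168.639,88.173) → (171.598,64.858) → (152.886,50.638) → (131.215,59.733) → (128.256,83.048) → (146.968,97.268) (closed)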